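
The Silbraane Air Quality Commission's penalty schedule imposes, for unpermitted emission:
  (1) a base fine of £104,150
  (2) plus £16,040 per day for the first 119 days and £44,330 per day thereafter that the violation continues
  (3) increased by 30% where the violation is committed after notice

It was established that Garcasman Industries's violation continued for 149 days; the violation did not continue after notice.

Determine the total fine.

First 119 days: 119 × £16,040 = £1,908,760
Remaining days: (149 − 119) × £44,330 = £1,329,900
Per-day component: £1,908,760 + £1,329,900 = £3,238,660
Base plus per-day: £104,150 + £3,238,660 = £3,342,810
The violation did not continue after notice: no 30% increase.

£3,342,810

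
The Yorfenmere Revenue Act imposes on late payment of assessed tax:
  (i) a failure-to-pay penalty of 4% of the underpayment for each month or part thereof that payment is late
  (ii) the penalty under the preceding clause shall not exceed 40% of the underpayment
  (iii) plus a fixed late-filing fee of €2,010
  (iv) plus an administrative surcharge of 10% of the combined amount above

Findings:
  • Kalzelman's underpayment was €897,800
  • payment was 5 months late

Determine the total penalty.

€199,727

Accrued rate: 4% × 5 = 20%, capped at 40% → 20%
Failure-to-pay penalty: 20% of €897,800 = €179,560
Penalty before surcharge: €179,560 + €2,010 = €181,570
Administrative surcharge: 10% of €181,570 = €18,157
Total penalty: €181,570 + €18,157 = €199,727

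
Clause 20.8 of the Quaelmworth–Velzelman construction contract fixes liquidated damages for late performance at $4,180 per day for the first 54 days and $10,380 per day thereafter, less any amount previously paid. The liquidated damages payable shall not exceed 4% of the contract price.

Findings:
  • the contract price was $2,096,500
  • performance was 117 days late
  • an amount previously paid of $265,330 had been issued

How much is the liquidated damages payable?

First 54 days: 54 × $4,180 = $225,720
Remaining days: (117 − 54) × $10,380 = $653,940
Accrued per-day damages: $225,720 + $653,940 = $879,660
Less amount previously paid: $879,660 − $265,330 = $614,330
Cap: 4% of $2,096,500 = $83,860
Cap at $83,860: $614,330 exceeds the cap → $83,860

$83,860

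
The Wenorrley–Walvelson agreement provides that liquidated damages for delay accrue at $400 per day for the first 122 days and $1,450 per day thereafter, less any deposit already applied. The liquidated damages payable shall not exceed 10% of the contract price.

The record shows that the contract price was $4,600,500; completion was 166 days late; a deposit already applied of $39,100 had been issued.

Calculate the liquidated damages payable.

First 122 days: 122 × $400 = $48,800
Remaining days: (166 − 122) × $1,450 = $63,800
Accrued per-day damages: $48,800 + $63,800 = $112,600
Less deposit already applied: $112,600 − $39,100 = $73,500
Cap: 10% of $4,600,500 = $460,050
Cap at $460,050: $73,500 is within the cap, no reduction.

$73,500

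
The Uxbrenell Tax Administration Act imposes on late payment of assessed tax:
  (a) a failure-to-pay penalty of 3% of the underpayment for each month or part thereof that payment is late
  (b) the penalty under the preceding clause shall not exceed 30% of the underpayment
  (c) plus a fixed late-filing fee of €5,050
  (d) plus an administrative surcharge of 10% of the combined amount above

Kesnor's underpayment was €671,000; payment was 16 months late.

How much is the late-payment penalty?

€226,985

Accrued rate: 3% × 16 = 48%, capped at 30% → 30%
Failure-to-pay penalty: 30% of €671,000 = €201,300
Penalty before surcharge: €201,300 + €5,050 = €206,350
Administrative surcharge: 10% of €206,350 = €20,635
Total penalty: €206,350 + €20,635 = €226,985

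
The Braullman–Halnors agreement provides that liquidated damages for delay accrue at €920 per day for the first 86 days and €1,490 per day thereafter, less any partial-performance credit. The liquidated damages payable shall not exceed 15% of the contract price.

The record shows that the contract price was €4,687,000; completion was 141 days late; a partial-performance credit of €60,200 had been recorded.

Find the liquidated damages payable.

First 86 days: 86 × €920 = €79,120
Remaining days: (141 − 86) × €1,490 = €81,950
Accrued per-day damages: €79,120 + €81,950 = €161,070
Less partial-performance credit: €161,070 − €60,200 = €100,870
Cap: 15% of €4,687,000 = €703,050
Cap at €703,050: €100,870 is within the cap, no reduction.

€100,870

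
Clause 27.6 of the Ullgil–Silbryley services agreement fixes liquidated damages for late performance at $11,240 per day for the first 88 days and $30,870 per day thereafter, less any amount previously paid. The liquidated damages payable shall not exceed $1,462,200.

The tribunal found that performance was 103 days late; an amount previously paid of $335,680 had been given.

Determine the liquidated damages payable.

$1,116,490

First 88 days: 88 × $11,240 = $989,120
Remaining days: (103 − 88) × $30,870 = $463,050
Accrued per-day damages: $989,120 + $463,050 = $1,452,170
Less amount previously paid: $1,452,170 − $335,680 = $1,116,490
Cap at $1,462,200: $1,116,490 is within the cap, no reduction.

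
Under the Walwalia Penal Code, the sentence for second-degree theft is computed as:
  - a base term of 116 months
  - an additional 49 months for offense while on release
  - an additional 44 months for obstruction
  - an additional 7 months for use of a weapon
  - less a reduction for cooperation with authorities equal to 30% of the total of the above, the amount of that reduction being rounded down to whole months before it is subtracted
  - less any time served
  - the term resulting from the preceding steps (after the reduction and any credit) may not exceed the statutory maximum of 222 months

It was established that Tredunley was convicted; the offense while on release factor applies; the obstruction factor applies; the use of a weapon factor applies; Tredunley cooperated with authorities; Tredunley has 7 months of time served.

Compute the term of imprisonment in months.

Offense while on release enhancement: +49 months
Obstruction enhancement: +44 months
Use of a weapon enhancement: +7 months
Adjusted term: 116 months + 49 months + 44 months + 7 months = 216 months
Cooperation with authorities reduction: 30% of 216 months = 64 months (rounded down)
After reduction: 216 − 64 = 152 months
Less time served: 152 months − 7 months = 145 months
Cap at 222 months: 145 months is within the cap, no reduction.

145 months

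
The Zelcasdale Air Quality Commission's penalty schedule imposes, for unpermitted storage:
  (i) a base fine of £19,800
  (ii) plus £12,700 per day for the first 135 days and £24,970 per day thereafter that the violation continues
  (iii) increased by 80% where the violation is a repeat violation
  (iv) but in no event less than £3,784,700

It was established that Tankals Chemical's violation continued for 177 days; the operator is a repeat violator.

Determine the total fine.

First 135 days: 135 × £12,700 = £1,714,500
Remaining days: (177 − 135) × £24,970 = £1,048,740
Per-day component: £1,714,500 + £1,048,740 = £2,763,240
Base plus per-day: £19,800 + £2,763,240 = £2,783,040
Enhancement: 80% of £2,783,040 = £2,226,432
Enhanced fine: £2,783,040 + £2,226,432 = £5,009,472
Minimum £3,784,700: £5,009,472 meets the minimum, no increase.

£5,009,472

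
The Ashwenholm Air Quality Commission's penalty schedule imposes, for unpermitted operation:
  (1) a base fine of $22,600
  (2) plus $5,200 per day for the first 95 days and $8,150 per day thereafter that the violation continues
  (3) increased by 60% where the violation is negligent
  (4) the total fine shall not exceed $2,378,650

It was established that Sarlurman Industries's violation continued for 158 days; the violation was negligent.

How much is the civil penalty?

First 95 days: 95 × $5,200 = $494,000
Remaining days: (158 − 95) × $8,150 = $513,450
Per-day component: $494,000 + $513,450 = $1,007,450
Base plus per-day: $22,600 + $1,007,450 = $1,030,050
Enhancement: 60% of $1,030,050 = $618,030
Enhanced fine: $1,030,050 + $618,030 = $1,648,080
Cap at $2,378,650: $1,648,080 is within the cap, no reduction.

$1,648,080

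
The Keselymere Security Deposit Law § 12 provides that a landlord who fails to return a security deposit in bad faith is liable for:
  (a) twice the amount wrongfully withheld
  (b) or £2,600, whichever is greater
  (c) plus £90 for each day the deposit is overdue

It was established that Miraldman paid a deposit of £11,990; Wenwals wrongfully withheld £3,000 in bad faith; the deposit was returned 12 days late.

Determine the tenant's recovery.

Doubled: 2 × £3,000 = £6,000
Minimum £2,600: £6,000 meets the minimum, no increase.
Late-return penalty: 12 × £90 = £1,080
Damages plus late penalty: £6,000 + £1,080 = £7,080

£7,080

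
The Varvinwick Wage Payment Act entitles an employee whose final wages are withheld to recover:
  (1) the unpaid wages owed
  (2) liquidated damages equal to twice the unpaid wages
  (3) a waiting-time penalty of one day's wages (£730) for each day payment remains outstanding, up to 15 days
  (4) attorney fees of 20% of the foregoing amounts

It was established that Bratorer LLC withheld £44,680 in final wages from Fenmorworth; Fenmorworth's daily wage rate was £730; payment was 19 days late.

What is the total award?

Total award: £173,988

Doubled: 2 × £44,680 = £89,360
Penalty days: min(19, 15) = 15
Waiting-time penalty: 15 × £730 = £10,950
Subtotal: £44,680 + £89,360 + £10,950 = £144,990
Attorney fees: 20% of £144,990 = £28,998
Total award: £144,990 + £28,998 = £173,988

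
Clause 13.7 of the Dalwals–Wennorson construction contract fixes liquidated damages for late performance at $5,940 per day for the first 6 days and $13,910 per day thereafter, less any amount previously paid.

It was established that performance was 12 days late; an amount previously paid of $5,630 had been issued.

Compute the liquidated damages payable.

$113,470

First 6 days: 6 × $5,940 = $35,640
Remaining days: (12 − 6) × $13,910 = $83,460
Accrued per-day damages: $35,640 + $83,460 = $119,100
Less amount previously paid: $119,100 − $5,630 = $113,470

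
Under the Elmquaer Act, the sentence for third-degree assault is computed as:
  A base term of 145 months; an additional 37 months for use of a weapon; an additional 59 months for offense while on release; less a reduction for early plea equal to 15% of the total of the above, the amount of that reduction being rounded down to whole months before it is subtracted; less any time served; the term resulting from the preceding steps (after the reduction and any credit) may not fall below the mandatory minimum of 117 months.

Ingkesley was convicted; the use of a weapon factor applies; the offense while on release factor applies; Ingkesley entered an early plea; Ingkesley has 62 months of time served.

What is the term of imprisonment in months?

Use of a weapon enhancement: +37 months
Offense while on release enhancement: +59 months
Adjusted term: 145 months + 37 months + 59 months = 241 months
Early plea reduction: 15% of 241 months = 36 months (rounded down)
After reduction: 241 − 36 = 205 months
Less time served: 205 months − 62 months = 143 months
Minimum 117 months: 143 months meets the minimum, no increase.

143 months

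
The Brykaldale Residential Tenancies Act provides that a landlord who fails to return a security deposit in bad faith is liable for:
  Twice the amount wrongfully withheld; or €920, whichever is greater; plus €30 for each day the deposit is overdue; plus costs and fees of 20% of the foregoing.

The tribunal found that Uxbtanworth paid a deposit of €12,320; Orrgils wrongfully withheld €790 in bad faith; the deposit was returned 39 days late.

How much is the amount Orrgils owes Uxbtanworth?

€3,300

Doubled: 2 × €790 = €1,580
Minimum €920: €1,580 meets the minimum, no increase.
Late-return penalty: 39 × €30 = €1,170
Damages plus late penalty: €1,580 + €1,170 = €2,750
Costs and fees: 20% of €2,750 = €550
Total recovery: €2,750 + €550 = €3,300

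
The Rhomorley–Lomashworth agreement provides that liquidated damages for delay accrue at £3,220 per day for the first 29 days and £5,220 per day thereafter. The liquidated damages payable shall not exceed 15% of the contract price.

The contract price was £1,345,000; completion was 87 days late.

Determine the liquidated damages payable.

First 29 days: 29 × £3,220 = £93,380
Remaining days: (87 − 29) × £5,220 = £302,760
Accrued per-day damages: £93,380 + £302,760 = £396,140
Cap: 15% of £1,345,000 = £201,750
Cap at £201,750: £396,140 exceeds the cap → £201,750

£201,750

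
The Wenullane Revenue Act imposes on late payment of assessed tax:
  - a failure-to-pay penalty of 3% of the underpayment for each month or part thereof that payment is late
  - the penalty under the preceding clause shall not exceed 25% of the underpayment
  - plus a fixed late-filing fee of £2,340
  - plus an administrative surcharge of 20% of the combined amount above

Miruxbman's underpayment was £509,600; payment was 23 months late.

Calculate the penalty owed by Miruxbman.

Accrued rate: 3% × 23 = 69%, capped at 25% → 25%
Failure-to-pay penalty: 25% of £509,600 = £127,400
Penalty before surcharge: £127,400 + £2,340 = £129,740
Administrative surcharge: 20% of £129,740 = £25,948
Total penalty: £129,740 + £25,948 = £155,688

£155,688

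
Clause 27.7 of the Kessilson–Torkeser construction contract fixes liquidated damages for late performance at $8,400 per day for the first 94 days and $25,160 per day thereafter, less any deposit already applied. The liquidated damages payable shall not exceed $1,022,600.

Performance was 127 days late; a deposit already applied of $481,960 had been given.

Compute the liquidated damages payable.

First 94 days: 94 × $8,400 = $789,600
Remaining days: (127 − 94) × $25,160 = $830,280
Accrued per-day damages: $789,600 + $830,280 = $1,619,880
Less deposit already applied: $1,619,880 − $481,960 = $1,137,920
Cap at $1,022,600: $1,137,920 exceeds the cap → $1,022,600

$1,022,600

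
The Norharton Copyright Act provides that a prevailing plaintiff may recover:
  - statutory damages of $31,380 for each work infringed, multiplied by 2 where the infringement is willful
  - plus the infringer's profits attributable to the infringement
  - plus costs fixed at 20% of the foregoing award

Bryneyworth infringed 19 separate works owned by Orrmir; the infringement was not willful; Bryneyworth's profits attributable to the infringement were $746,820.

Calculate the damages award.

Statutory damages: 19 × $31,380 = $596,220
Infringement not willful: no ×2 enhancement.
Combined award: $596,220 + $746,820 = $1,343,040
Costs: 20% of $1,343,040 = $268,608
Award plus costs: $1,343,040 + $268,608 = $1,611,648

$1,611,648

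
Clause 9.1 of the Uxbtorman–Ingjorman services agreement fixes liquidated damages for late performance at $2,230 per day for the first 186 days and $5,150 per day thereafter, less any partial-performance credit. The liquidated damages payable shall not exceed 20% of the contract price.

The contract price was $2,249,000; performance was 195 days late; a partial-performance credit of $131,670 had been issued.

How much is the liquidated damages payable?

$329,460

First 186 days: 186 × $2,230 = $414,780
Remaining days: (195 − 186) × $5,150 = $46,350
Accrued per-day damages: $414,780 + $46,350 = $461,130
Less partial-performance credit: $461,130 − $131,670 = $329,460
Cap: 20% of $2,249,000 = $449,800
Cap at $449,800: $329,460 is within the cap, no reduction.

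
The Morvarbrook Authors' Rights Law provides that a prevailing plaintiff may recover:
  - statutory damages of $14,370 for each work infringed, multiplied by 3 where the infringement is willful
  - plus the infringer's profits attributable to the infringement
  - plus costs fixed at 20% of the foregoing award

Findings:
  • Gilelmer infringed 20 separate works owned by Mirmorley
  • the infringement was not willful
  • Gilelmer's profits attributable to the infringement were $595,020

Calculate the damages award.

$1,058,904

Statutory damages: 20 × $14,370 = $287,400
Infringement not willful: no ×3 enhancement.
Combined award: $287,400 + $595,020 = $882,420
Costs: 20% of $882,420 = $176,484
Award plus costs: $882,420 + $176,484 = $1,058,904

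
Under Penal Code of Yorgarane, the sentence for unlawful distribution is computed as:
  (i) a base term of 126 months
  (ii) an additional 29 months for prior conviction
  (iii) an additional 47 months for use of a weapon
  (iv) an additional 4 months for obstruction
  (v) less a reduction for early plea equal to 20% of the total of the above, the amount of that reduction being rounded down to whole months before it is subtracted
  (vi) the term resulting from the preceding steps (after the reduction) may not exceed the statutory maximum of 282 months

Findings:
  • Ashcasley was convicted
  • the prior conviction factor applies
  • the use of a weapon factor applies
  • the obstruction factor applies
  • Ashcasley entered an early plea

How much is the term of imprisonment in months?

Sentence: 165 months

Prior conviction enhancement: +29 months
Use of a weapon enhancement: +47 months
Obstruction enhancement: +4 months
Adjusted term: 126 months + 29 months + 47 months + 4 months = 206 months
Early plea reduction: 20% of 206 months = 41 months (rounded down)
After reduction: 206 − 41 = 165 months
Cap at 282 months: 165 months is within the cap, no reduction.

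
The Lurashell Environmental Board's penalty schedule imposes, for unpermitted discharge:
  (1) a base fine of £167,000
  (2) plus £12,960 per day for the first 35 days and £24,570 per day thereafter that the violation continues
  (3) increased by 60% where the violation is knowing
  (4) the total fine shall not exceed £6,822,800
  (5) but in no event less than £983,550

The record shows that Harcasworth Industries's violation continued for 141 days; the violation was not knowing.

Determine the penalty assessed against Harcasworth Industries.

£3,225,020

First 35 days: 35 × £12,960 = £453,600
Remaining days: (141 − 35) × £24,570 = £2,604,420
Per-day component: £453,600 + £2,604,420 = £3,058,020
Base plus per-day: £167,000 + £3,058,020 = £3,225,020
The violation was not knowing: no 60% increase.
Cap at £6,822,800: £3,225,020 is within the cap, no reduction.
Minimum £983,550: £3,225,020 meets the minimum, no increase.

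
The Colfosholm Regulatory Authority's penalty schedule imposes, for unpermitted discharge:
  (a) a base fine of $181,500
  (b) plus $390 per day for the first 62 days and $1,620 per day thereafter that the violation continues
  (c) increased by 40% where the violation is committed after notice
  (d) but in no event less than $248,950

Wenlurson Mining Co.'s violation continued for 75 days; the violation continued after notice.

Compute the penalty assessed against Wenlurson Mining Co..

First 62 days: 62 × $390 = $24,180
Remaining days: (75 − 62) × $1,620 = $21,060
Per-day component: $24,180 + $21,060 = $45,240
Base plus per-day: $181,500 + $45,240 = $226,740
Enhancement: 40% of $226,740 = $90,696
Enhanced fine: $226,740 + $90,696 = $317,436
Minimum $248,950: $317,436 meets the minimum, no increase.

Civil penalty: $317,436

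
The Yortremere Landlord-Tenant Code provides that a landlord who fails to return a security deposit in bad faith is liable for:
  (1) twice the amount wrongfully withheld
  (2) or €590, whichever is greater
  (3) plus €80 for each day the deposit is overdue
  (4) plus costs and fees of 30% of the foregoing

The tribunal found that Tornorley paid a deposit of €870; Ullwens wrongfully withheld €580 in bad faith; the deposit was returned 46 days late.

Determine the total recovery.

€6,292

Doubled: 2 × €580 = €1,160
Minimum €590: €1,160 meets the minimum, no increase.
Late-return penalty: 46 × €80 = €3,680
Damages plus late penalty: €1,160 + €3,680 = €4,840
Costs and fees: 30% of €4,840 = €1,452
Total recovery: €4,840 + €1,452 = €6,292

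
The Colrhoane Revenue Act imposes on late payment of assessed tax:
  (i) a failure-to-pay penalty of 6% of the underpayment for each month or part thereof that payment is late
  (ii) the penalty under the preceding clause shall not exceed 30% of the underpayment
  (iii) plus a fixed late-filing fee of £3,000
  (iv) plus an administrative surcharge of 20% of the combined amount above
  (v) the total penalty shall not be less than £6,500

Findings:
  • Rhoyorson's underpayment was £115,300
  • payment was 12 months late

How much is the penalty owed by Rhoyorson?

Accrued rate: 6% × 12 = 72%, capped at 30% → 30%
Failure-to-pay penalty: 30% of £115,300 = £34,590
Penalty before surcharge: £34,590 + £3,000 = £37,590
Administrative surcharge: 20% of £37,590 = £7,518
Total penalty: £37,590 + £7,518 = £45,108
Minimum £6,500: £45,108 meets the minimum, no increase.

£45,108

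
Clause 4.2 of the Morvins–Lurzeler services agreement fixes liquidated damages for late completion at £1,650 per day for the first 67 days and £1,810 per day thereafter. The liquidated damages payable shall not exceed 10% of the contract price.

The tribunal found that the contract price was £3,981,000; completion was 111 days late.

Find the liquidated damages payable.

First 67 days: 67 × £1,650 = £110,550
Remaining days: (111 − 67) × £1,810 = £79,640
Accrued per-day damages: £110,550 + £79,640 = £190,190
Cap: 10% of £3,981,000 = £398,100
Cap at £398,100: £190,190 is within the cap, no reduction.

£190,190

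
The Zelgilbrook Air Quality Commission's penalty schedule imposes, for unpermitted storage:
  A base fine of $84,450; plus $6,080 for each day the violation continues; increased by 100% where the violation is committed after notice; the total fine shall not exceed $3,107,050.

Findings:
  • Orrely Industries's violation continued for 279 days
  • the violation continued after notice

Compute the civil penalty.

$3,107,050

Per-day component: 279 × $6,080 = $1,696,320
Base plus per-day: $84,450 + $1,696,320 = $1,780,770
Enhancement: 100% of $1,780,770 = $1,780,770
Enhanced fine: $1,780,770 + $1,780,770 = $3,561,540
Cap at $3,107,050: $3,561,540 exceeds the cap → $3,107,050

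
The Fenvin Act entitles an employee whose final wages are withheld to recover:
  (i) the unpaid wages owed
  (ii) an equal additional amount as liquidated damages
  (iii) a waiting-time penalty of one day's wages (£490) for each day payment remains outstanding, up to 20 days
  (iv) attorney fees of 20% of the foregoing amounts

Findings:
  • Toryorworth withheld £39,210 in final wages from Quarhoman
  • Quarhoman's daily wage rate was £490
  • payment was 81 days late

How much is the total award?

£105,864

Liquidated damages (equal amount): £39,210
Penalty days: min(81, 20) = 20
Waiting-time penalty: 20 × £490 = £9,800
Subtotal: £39,210 + £39,210 + £9,800 = £88,220
Attorney fees: 20% of £88,220 = £17,644
Total award: £88,220 + £17,644 = £105,864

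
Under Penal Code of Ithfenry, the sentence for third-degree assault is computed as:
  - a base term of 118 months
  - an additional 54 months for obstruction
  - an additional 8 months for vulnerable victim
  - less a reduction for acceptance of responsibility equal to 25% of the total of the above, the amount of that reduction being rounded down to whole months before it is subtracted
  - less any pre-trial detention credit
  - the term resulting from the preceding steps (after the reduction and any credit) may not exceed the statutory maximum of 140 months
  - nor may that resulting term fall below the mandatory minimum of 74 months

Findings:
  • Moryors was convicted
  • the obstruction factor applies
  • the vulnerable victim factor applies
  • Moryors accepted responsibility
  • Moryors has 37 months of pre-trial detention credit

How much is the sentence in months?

98 months

Obstruction enhancement: +54 months
Vulnerable victim enhancement: +8 months
Adjusted term: 118 months + 54 months + 8 months = 180 months
Acceptance of responsibility reduction: 25% of 180 months = 45 months (rounded down)
After reduction: 180 − 45 = 135 months
Less pre-trial detention credit: 135 months − 37 months = 98 months
Cap at 140 months: 98 months is within the cap, no reduction.
Minimum 74 months: 98 months meets the minimum, no increase.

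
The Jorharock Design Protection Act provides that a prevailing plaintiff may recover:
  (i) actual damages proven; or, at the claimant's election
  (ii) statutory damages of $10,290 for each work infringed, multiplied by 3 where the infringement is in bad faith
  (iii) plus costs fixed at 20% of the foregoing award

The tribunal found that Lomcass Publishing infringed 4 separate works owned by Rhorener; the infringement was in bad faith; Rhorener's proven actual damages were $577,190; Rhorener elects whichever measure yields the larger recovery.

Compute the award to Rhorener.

Award: $692,628

Statutory damages: 4 × $10,290 = $41,160
Trebled: 3 × $41,160 = $123,480
Greater of actual damages ($577,190) or enhanced statutory damages ($123,480): $577,190
Costs: 20% of $577,190 = $115,438
Award plus costs: $577,190 + $115,438 = $692,628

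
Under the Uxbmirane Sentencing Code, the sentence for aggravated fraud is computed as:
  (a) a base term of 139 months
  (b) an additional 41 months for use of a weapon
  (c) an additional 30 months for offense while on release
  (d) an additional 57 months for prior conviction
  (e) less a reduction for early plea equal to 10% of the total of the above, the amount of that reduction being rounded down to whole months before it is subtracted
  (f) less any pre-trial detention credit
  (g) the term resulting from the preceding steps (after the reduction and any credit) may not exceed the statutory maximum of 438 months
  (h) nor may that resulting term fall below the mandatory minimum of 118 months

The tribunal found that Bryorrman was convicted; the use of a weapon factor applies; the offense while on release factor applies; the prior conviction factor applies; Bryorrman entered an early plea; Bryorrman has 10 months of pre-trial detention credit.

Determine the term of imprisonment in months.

231 months

Use of a weapon enhancement: +41 months
Offense while on release enhancement: +30 months
Prior conviction enhancement: +57 months
Adjusted term: 139 months + 41 months + 30 months + 57 months = 267 months
Early plea reduction: 10% of 267 months = 26 months (rounded down)
After reduction: 267 − 26 = 241 months
Less pre-trial detention credit: 241 months − 10 months = 231 months
Cap at 438 months: 231 months is within the cap, no reduction.
Minimum 118 months: 231 months meets the minimum, no increase.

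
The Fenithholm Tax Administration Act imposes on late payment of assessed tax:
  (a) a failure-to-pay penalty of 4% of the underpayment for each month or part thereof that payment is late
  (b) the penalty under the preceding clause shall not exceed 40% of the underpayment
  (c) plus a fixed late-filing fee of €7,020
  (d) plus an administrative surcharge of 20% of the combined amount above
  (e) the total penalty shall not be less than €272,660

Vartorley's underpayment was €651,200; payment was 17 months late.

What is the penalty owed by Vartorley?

Accrued rate: 4% × 17 = 68%, capped at 40% → 40%
Failure-to-pay penalty: 40% of €651,200 = €260,480
Penalty before surcharge: €260,480 + €7,020 = €267,500
Administrative surcharge: 20% of €267,500 = €53,500
Total penalty: €267,500 + €53,500 = €321,000
Minimum €272,660: €321,000 meets the minimum, no increase.

€321,000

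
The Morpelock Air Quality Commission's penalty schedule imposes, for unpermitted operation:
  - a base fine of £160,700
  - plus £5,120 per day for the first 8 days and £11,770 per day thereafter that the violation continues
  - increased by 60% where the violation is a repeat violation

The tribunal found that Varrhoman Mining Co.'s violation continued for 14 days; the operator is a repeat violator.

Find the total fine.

£435,648

First 8 days: 8 × £5,120 = £40,960
Remaining days: (14 − 8) × £11,770 = £70,620
Per-day component: £40,960 + £70,620 = £111,580
Base plus per-day: £160,700 + £111,580 = £272,280
Enhancement: 60% of £272,280 = £163,368
Enhanced fine: £272,280 + £163,368 = £435,648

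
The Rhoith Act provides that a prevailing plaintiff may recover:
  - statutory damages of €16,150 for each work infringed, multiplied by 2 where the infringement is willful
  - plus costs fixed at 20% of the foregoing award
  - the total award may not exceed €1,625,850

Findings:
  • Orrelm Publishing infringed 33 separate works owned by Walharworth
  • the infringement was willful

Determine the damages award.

Statutory damages: 33 × €16,150 = €532,950
Doubled: 2 × €532,950 = €1,065,900
Costs: 20% of €1,065,900 = €213,180
Award plus costs: €1,065,900 + €213,180 = €1,279,080
Cap at €1,625,850: €1,279,080 is within the cap, no reduction.

€1,279,080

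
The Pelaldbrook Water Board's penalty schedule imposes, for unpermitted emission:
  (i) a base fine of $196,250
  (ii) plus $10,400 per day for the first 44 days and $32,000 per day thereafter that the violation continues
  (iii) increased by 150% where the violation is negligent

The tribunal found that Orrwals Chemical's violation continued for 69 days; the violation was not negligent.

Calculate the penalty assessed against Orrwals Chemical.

First 44 days: 44 × $10,400 = $457,600
Remaining days: (69 − 44) × $32,000 = $800,000
Per-day component: $457,600 + $800,000 = $1,257,600
Base plus per-day: $196,250 + $1,257,600 = $1,453,850
The violation was not negligent: no 150% increase.

Civil penalty: $1,453,850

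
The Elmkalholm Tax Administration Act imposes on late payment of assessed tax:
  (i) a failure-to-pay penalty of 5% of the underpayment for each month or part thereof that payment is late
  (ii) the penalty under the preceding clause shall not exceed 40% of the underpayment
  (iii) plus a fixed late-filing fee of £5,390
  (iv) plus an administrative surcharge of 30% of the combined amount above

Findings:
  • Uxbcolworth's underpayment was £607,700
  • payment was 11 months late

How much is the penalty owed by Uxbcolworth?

Accrued rate: 5% × 11 = 55%, capped at 40% → 40%
Failure-to-pay penalty: 40% of £607,700 = £243,080
Penalty before surcharge: £243,080 + £5,390 = £248,470
Administrative surcharge: 30% of £248,470 = £74,541
Total penalty: £248,470 + £74,541 = £323,011

£323,011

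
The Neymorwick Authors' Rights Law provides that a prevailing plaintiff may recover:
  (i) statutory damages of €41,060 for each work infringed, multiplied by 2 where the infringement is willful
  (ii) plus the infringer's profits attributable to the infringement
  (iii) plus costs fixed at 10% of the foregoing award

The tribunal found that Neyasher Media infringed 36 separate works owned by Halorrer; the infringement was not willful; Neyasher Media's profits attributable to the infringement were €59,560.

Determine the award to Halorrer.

€1,691,492

Statutory damages: 36 × €41,060 = €1,478,160
Infringement not willful: no ×2 enhancement.
Combined award: €1,478,160 + €59,560 = €1,537,720
Costs: 10% of €1,537,720 = €153,772
Award plus costs: €1,537,720 + €153,772 = €1,691,492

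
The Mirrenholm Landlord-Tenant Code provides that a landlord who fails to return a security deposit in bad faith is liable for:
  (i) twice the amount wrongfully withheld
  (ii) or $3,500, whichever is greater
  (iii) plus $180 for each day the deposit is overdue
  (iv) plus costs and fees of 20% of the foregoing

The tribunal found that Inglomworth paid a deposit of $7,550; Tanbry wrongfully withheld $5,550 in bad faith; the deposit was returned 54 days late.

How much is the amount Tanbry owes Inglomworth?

Doubled: 2 × $5,550 = $11,100
Minimum $3,500: $11,100 meets the minimum, no increase.
Late-return penalty: 54 × $180 = $9,720
Damages plus late penalty: $11,100 + $9,720 = $20,820
Costs and fees: 20% of $20,820 = $4,164
Total recovery: $20,820 + $4,164 = $24,984

Recovery: $24,984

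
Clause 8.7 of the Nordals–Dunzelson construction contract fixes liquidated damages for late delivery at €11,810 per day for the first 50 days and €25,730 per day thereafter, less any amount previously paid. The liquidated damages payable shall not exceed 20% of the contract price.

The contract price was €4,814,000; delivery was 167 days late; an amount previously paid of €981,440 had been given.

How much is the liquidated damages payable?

€962,800

First 50 days: 50 × €11,810 = €590,500
Remaining days: (167 − 50) × €25,730 = €3,010,410
Accrued per-day damages: €590,500 + €3,010,410 = €3,600,910
Less amount previously paid: €3,600,910 − €981,440 = €2,619,470
Cap: 20% of €4,814,000 = €962,800
Cap at €962,800: €2,619,470 exceeds the cap → €962,800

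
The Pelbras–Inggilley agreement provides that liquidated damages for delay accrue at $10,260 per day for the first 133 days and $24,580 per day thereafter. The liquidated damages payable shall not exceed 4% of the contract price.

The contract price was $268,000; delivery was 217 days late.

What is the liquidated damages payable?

First 133 days: 133 × $10,260 = $1,364,580
Remaining days: (217 − 133) × $24,580 = $2,064,720
Accrued per-day damages: $1,364,580 + $2,064,720 = $3,429,300
Cap: 4% of $268,000 = $10,720
Cap at $10,720: $3,429,300 exceeds the cap → $10,720

$10,720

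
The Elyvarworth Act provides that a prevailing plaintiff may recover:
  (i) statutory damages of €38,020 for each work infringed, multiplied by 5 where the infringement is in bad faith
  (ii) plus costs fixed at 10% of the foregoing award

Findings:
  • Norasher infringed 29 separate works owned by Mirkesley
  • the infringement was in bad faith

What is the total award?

Statutory damages: 29 × €38,020 = €1,102,580
Multiplied by 5: 5 × €1,102,580 = €5,512,900
Costs: 10% of €5,512,900 = €551,290
Award plus costs: €5,512,900 + €551,290 = €6,064,190

€6,064,190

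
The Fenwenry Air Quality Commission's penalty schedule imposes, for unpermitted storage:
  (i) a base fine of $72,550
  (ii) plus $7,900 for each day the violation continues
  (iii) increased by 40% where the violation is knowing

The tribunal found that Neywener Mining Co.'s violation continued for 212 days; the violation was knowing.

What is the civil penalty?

Civil penalty: $2,446,290

Per-day component: 212 × $7,900 = $1,674,800
Base plus per-day: $72,550 + $1,674,800 = $1,747,350
Enhancement: 40% of $1,747,350 = $698,940
Enhanced fine: $1,747,350 + $698,940 = $2,446,290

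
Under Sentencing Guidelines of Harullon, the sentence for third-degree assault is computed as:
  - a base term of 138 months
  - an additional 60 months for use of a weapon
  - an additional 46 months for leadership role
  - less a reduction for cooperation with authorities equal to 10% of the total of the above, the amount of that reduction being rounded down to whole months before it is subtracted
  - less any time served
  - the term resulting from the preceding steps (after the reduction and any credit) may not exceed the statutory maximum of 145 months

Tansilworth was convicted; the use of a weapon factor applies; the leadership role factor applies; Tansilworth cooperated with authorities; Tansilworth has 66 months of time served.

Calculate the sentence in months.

145 months

Use of a weapon enhancement: +60 months
Leadership role enhancement: +46 months
Adjusted term: 138 months + 60 months + 46 months = 244 months
Cooperation with authorities reduction: 10% of 244 months = 24 months (rounded down)
After reduction: 244 − 24 = 220 months
Less time served: 220 months − 66 months = 154 months
Cap at 145 months: 154 months exceeds the cap → 145 months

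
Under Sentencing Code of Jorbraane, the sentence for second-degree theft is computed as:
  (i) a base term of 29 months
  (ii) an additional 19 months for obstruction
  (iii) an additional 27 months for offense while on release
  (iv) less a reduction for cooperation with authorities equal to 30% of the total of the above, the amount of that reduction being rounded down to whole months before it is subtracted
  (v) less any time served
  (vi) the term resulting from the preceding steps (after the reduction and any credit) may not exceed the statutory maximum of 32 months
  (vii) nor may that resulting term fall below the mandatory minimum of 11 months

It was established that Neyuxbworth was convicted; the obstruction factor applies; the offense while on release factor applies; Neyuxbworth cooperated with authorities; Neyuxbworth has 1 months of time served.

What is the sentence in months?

Obstruction enhancement: +19 months
Offense while on release enhancement: +27 months
Adjusted term: 29 months + 19 months + 27 months = 75 months
Cooperation with authorities reduction: 30% of 75 months = 22 months (rounded down)
After reduction: 75 − 22 = 53 months
Less time served: 53 months − 1 months = 52 months
Cap at 32 months: 52 months exceeds the cap → 32 months
Minimum 11 months: 32 months meets the minimum, no increase.

32 months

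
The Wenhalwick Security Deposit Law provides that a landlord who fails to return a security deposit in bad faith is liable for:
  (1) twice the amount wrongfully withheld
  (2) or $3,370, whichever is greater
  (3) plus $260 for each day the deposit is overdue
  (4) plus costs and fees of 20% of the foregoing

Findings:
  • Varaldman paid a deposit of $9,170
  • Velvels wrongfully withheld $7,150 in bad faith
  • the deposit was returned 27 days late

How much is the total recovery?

Doubled: 2 × $7,150 = $14,300
Minimum $3,370: $14,300 meets the minimum, no increase.
Late-return penalty: 27 × $260 = $7,020
Damages plus late penalty: $14,300 + $7,020 = $21,320
Costs and fees: 20% of $21,320 = $4,264
Total recovery: $21,320 + $4,264 = $25,584

$25,584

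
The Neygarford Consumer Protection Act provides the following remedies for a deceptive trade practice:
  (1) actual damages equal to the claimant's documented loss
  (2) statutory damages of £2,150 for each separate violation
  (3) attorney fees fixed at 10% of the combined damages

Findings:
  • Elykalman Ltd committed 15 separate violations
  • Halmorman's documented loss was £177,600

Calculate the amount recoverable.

£230,835

Statutory damages: 15 × £2,150 = £32,250
Combined damages: £177,600 + £32,250 = £209,850
Attorney fees: 10% of £209,850 = £20,985
Total recovery: £209,850 + £20,985 = £230,835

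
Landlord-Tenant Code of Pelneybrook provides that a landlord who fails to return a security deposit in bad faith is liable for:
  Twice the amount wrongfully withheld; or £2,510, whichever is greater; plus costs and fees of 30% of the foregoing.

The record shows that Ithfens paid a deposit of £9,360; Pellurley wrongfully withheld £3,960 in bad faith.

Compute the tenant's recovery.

£10,296

Doubled: 2 × £3,960 = £7,920
Minimum £2,510: £7,920 meets the minimum, no increase.
Costs and fees: 30% of £7,920 = £2,376
Total recovery: £7,920 + £2,376 = £10,296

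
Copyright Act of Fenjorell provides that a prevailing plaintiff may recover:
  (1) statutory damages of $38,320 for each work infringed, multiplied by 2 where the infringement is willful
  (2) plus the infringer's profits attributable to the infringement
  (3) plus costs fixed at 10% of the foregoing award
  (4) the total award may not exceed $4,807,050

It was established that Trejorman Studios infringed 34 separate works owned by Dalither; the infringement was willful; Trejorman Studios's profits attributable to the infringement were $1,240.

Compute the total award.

$2,867,700

Statutory damages: 34 × $38,320 = $1,302,880
Doubled: 2 × $1,302,880 = $2,605,760
Combined award: $2,605,760 + $1,240 = $2,607,000
Costs: 10% of $2,607,000 = $260,700
Award plus costs: $2,607,000 + $260,700 = $2,867,700
Cap at $4,807,050: $2,867,700 is within the cap, no reduction.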